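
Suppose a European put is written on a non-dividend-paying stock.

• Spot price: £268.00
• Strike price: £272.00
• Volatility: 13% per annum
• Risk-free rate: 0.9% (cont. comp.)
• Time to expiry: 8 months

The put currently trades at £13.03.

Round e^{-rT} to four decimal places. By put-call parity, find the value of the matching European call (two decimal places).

e^(−rT) = e^(−0.009·0.6667) = 0.9940
Put-call parity: C − P = S − K·e^(−rT) = 268 − 272·0.9940 = 268 − 270.3680 = -2.3680
C = P + (C − P) = 13.03 + (-2.3680) = 10.6620

£10.66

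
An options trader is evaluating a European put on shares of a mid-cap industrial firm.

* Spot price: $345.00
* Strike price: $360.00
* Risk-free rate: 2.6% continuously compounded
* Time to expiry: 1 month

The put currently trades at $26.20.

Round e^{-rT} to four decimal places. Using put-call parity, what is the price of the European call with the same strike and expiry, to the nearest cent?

exp(−rT) = exp(−0.026·0.08333) = 0.9978
Put-call parity: C − P = S − K·e^(−rT) = 345 − 360·0.9978 = 345 − 359.2080 = -14.2080
C = P + (C − P) = 26.20 + (-14.2080) = 11.9920

$11.99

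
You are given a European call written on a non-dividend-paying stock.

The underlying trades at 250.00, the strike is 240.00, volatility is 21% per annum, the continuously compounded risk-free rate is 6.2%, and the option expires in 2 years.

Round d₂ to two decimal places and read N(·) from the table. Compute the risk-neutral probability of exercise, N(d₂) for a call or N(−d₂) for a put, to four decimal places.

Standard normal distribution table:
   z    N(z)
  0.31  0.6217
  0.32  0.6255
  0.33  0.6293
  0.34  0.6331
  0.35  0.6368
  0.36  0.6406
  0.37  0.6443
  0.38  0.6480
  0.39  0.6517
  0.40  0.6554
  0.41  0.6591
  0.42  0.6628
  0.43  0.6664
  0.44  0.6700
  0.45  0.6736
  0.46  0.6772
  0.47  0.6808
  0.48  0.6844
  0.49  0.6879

σ√T = 0.21·√2 = 0.2970
d₁ = [ln(250/240) + (0.062 + 0.21²/2)·2] / 0.2970 = [0.0408 + 0.1681] / 0.2970 = 0.7035 ⇒ 0.70
d₂ = d₁ − σ√T = 0.7035 − 0.2970 = 0.4065 ⇒ 0.41
Risk-neutral Pr[S_T > K] = N(d₂) = N(0.41) = 0.6591

0.6591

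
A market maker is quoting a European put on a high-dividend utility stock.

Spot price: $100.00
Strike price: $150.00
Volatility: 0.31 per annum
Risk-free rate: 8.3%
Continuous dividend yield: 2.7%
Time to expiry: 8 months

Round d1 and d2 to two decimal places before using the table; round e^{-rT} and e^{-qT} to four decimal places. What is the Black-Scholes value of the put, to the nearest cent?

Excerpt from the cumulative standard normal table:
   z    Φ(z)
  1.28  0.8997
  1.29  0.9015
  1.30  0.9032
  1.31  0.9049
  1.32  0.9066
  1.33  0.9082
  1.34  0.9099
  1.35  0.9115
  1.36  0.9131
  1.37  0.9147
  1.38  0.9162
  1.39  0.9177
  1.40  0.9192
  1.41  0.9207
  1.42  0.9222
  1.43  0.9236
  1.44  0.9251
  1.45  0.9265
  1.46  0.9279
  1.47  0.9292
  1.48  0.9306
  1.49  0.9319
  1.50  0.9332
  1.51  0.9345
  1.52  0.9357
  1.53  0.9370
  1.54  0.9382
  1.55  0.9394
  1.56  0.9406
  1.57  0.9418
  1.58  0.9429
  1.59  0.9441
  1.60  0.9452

$44.62

σ√T = 0.31·√0.6667 = 0.2531
d₁ = [ln(100/150) + (0.083 − 0.027 + ½·0.31²)·0.6667] / (σ√T) = (-0.4055 + 0.0694) / 0.2531 = -1.3279 ≈ -1.33
d₂ = -1.3279 − 0.2531 = -1.5810 ≈ -1.58
e^(−qT) = e^(−0.027·0.6667) = 0.9822;  e^(−rT) = e^(−0.083·0.6667) = 0.9462
N(−d₂) = N(1.58) = 0.9429;  N(−d₁) = N(1.33) = 0.9082
P = 150·0.9462·0.9429 − 100·0.9822·0.9082 = 133.8258 − 89.2034 = 44.6224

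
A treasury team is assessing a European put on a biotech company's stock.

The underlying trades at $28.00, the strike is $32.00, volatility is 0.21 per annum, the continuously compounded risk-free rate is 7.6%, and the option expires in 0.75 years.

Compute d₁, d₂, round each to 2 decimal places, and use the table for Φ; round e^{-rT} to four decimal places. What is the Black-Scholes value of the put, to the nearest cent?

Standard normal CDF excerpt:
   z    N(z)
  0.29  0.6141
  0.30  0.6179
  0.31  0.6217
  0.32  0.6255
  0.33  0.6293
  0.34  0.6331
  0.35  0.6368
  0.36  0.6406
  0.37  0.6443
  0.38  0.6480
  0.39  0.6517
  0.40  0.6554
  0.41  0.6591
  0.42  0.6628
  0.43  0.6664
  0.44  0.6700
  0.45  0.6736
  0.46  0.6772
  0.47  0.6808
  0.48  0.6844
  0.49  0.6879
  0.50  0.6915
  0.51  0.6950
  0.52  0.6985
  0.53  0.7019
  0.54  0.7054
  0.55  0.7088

σ√T = 0.21·√0.75 = 0.1819
d₁ = [ln(28/32) + (0.076 + 0.21²/2)·0.75] / 0.1819 = [-0.1335 + 0.0735] / 0.1819 = -0.3299 → -0.33
d₂ = d₁ − σ√T = -0.3299 − 0.1819 = -0.5117 → -0.51
exp(−rT) = exp(−0.076·0.75) = 0.9446
P = 32·0.9446·N(0.51) − 28·N(0.33) = 32·0.9446·0.6950 − 28·0.6293 = 21.0079 − 17.6204 = 3.3875

$3.39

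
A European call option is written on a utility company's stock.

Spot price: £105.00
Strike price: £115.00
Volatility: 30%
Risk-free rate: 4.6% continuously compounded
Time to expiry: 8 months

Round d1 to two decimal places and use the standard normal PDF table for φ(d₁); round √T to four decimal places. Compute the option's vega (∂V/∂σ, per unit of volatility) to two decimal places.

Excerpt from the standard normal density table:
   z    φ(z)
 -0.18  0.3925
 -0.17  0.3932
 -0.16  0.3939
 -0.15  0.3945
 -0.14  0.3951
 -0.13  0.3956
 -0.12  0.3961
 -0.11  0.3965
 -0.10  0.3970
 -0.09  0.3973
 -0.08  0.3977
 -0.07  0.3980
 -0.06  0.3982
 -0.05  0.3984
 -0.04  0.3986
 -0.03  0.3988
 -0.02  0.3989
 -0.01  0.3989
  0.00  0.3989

T = 0.6667;  σ√T = 0.2449
ln(S/K) + (r + σ²/2)T = ln(105/115) + (0.046 + 0.3²/2)·0.6667 = -0.0910 + 0.0607 = -0.0303
d₁ = -0.0303 / 0.2449 = -0.1237 ⇒ -0.12
√T = √0.6667 = 0.8165
φ(d₁) = φ(-0.12) = 0.3961
vega = S·φ(d₁)·√T = 105·0.3961·0.8165 = 33.9586

33.96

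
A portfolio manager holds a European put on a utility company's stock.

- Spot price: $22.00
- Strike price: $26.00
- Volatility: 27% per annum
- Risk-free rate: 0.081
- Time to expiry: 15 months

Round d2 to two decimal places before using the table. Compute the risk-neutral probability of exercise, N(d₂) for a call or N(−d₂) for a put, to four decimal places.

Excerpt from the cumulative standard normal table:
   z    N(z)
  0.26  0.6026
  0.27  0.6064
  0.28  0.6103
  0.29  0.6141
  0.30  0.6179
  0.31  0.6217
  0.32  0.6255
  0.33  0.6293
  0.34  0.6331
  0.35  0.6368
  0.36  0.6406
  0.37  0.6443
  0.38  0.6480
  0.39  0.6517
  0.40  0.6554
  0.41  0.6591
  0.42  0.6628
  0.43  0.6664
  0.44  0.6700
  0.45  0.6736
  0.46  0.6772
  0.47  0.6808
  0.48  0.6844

0.6443

σ√T = 0.27·√1.25 = 0.3019
d₁ = [ln(22/26) + (0.081 + ½·0.27²)·1.25] / (σ√T) = (-0.1671 + 0.1468) / 0.3019 = -0.0671 → -0.07
d₂ = -0.0671 − 0.3019 = -0.3689 → -0.37
Pr(exercise) under Q = N(−d₂) = N(0.37) = 0.6443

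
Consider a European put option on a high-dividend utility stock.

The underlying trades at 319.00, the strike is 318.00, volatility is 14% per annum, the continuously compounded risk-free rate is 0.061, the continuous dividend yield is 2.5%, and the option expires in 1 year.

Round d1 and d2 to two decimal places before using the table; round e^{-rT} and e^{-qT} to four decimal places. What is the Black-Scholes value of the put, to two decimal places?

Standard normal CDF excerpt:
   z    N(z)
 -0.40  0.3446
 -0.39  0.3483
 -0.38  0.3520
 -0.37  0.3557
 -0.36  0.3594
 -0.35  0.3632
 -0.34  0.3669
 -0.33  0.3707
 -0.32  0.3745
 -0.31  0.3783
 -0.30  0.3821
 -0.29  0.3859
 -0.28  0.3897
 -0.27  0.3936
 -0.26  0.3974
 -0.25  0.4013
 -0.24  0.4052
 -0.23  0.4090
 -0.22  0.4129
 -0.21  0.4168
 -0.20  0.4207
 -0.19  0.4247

11.70

σ√T = 0.14·√1 = 0.1400
d₁ = [ln(319/318) + (0.061 − 0.025 + ½·0.14²)·1] / (σ√T) = (0.0031 + 0.0458) / 0.1400 = 0.3496 which rounds to 0.35
d₂ = 0.3496 − 0.1400 = 0.2096 which rounds to 0.21
e^(−qT) = e^(−0.025·1) = 0.9753;  e^(−rT) = e^(−0.061·1) = 0.9408
N(−d₂) = N(-0.21) = 0.4168;  N(−d₁) = N(-0.35) = 0.3632
P = 318·0.9408·0.4168 − 319·0.9753·0.3632 = 124.6959 − 112.9990 = 11.6969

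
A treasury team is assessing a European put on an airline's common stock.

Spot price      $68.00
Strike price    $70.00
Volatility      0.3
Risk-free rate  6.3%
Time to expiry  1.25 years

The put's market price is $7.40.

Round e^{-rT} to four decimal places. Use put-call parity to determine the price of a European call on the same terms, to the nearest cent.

exp(−rT) = exp(−0.063·1.25) = 0.9243
Put-call parity: C − P = S − K·e^(−rT) = 68 − 70·0.9243 = 68 − 64.7010 = 3.2990
C = P + (C − P) = 7.40 + (3.2990) = 10.6990

$10.70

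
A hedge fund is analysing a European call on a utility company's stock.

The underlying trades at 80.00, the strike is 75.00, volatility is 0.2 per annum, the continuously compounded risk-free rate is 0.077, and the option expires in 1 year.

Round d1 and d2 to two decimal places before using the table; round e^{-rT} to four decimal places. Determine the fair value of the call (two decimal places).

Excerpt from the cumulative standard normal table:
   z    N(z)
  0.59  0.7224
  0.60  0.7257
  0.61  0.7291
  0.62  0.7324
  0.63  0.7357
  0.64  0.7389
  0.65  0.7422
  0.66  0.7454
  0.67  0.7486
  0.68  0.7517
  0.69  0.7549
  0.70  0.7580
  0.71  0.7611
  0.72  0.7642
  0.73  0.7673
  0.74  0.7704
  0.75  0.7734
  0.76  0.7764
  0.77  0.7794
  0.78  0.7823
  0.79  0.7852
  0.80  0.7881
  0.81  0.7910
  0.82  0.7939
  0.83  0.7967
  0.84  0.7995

12.65

σ√T = 0.2 × 1.0000 = 0.2000
d₁ = [ln(80/75) + (0.077 + ½·0.2²)·1] / (σ√T) = (0.0645 + 0.0970) / 0.2000 = 0.8077 → 0.81
d₂ = 0.8077 − 0.2000 = 0.6077 → 0.61
e^(−rT) = e^(−0.077·1) = 0.9259
N(d₁) = N(0.81) = 0.7910;  N(d₂) = N(0.61) = 0.7291
C = 80·0.7910 − 75·0.9259·0.7291 = 63.2800 − 50.6305 = 12.6495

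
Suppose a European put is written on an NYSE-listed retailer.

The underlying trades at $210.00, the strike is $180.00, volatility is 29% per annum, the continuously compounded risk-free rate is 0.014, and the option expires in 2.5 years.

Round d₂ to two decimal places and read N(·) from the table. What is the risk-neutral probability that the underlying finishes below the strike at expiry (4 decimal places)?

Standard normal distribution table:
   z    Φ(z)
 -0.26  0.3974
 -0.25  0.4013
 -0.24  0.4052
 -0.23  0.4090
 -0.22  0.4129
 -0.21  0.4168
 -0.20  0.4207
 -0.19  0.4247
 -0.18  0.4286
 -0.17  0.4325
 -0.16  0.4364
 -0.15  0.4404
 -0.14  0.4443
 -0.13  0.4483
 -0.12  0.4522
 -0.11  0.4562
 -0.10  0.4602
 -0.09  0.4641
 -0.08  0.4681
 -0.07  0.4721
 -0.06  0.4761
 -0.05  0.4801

T = 2.5;  σ√T = 0.4585
d₁ = [ln(210/180) + (0.014 + 0.29²/2)·2.5] / 0.4585 = [0.1542 + 0.1401] / 0.4585 = 0.6418 which rounds to 0.64
d₂ = d₁ − σ√T = 0.6418 − 0.4585 = 0.1833 which rounds to 0.18
Risk-neutral Pr[S_T < K] = N(−d₂) = N(-0.18) = 0.4286

0.4286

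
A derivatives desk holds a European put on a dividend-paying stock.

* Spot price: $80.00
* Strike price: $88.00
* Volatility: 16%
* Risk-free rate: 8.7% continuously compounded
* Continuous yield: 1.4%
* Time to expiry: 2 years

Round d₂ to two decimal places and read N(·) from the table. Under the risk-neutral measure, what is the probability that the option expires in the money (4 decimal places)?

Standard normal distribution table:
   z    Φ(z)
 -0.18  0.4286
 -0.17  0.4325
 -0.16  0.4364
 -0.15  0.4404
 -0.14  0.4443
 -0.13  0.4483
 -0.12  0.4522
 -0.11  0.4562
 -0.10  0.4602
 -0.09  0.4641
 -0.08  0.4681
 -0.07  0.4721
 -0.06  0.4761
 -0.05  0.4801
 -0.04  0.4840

0.4562

T = 2;  σ√T = 0.2263
ln(S/K) + (r − q + σ²/2)T = ln(80/88) + (0.087 − 0.014 + 0.16²/2)·2 = -0.0953 + 0.1716 = 0.0763
d₁ = 0.0763 / 0.2263 = 0.3372 → 0.34
d₂ = d₁ − σ√T = 0.3372 − 0.2263 = 0.1109 → 0.11
Pr(exercise) under Q = N(−d₂) = N(-0.11) = 0.4562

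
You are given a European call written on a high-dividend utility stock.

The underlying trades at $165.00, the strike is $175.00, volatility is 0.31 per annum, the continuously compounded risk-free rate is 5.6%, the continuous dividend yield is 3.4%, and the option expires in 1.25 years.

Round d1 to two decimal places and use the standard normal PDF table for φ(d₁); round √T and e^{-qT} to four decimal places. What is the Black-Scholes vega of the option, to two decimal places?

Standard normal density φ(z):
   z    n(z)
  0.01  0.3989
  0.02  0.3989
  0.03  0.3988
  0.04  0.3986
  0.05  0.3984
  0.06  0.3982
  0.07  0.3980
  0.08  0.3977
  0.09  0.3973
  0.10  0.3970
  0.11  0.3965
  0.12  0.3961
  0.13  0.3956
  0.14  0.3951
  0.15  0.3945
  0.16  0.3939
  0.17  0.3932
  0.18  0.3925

σ√T = 0.31·√1.25 = 0.3466
d₁ = [ln(165/175) + (0.056 − 0.034 + 0.31²/2)·1.25] / 0.3466 = [-0.0588 + 0.0876] / 0.3466 = 0.0829 which rounds to 0.08
√T = √1.25 = 1.1180
φ(d₁) = φ(0.08) = 0.3977
exp(−qT) = exp(−0.034·1.25) = 0.9584
vega = S·exp(−qT)·φ(d₁)·√T = 165·0.9584·0.3977·1.1180 = 70.3118
(The put has the same vega.)

70.31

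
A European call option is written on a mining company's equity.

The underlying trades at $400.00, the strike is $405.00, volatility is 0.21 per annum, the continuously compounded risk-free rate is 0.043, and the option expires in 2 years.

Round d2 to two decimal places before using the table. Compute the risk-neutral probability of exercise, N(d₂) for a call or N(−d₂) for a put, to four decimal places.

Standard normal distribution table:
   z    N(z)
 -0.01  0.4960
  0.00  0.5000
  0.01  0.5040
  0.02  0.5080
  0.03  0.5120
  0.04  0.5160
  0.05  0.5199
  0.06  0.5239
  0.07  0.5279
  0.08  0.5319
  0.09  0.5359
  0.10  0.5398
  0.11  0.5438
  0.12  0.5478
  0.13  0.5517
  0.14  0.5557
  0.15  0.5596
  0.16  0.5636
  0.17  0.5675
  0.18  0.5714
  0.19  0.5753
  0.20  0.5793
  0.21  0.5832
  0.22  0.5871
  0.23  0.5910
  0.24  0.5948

0.5398

σ√T = 0.21 × 1.4142 = 0.2970
d₁ = [ln(400/405) + (0.043 + 0.21²/2)·2] / 0.2970 = [-0.0124 + 0.1301] / 0.2970 = 0.3962 → 0.40
d₂ = d₁ − σ√T = 0.3962 − 0.2970 = 0.0993 → 0.10
Pr(exercise) under Q = N(d₂) = 0.5398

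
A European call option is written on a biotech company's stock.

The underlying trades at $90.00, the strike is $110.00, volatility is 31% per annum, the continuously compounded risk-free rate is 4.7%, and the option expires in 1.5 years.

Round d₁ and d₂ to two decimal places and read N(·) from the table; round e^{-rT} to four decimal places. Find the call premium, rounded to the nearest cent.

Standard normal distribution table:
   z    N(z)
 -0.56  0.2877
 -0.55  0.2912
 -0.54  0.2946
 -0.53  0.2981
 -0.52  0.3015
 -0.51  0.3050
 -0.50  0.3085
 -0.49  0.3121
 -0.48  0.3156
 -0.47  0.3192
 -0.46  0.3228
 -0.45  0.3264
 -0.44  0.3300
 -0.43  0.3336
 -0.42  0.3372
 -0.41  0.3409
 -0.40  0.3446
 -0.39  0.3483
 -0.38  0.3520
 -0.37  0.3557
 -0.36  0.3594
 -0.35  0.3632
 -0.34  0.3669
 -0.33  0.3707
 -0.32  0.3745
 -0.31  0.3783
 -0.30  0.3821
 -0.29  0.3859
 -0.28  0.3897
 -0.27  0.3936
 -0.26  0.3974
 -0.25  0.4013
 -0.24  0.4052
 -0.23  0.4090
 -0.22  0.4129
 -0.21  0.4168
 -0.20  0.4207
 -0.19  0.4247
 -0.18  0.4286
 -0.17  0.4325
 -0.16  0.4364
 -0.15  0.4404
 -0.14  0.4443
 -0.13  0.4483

$9.08

σ√T = 0.31 × 1.2247 = 0.3797
d₁ = [ln(90/110) + (0.047 + 0.31²/2)·1.5] / 0.3797 = [-0.2007 + 0.1426] / 0.3797 = -0.1530 ⇒ -0.15
d₂ = d₁ − σ√T = -0.1530 − 0.3797 = -0.5327 ⇒ -0.53
exp(−rT) = exp(−0.047·1.5) = 0.9319
N(d₁) = N(-0.15) = 0.4404;  N(d₂) = N(-0.53) = 0.2981
C = 90·0.4404 − 110·0.9319·0.2981 = 39.6360 − 30.5579 = 9.0781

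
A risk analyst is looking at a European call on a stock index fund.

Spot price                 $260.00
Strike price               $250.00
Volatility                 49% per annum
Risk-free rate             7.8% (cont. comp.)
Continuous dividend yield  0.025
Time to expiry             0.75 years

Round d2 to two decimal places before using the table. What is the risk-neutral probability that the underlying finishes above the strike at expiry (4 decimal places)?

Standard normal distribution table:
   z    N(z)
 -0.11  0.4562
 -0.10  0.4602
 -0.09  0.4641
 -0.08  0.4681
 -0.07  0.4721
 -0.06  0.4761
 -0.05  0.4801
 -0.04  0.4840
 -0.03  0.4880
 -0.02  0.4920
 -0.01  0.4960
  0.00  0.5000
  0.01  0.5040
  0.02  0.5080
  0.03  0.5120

0.4880

σ√T = 0.49 × 0.8660 = 0.4244
ln(S/K) + (r − q + σ²/2)T = ln(260/250) + (0.078 − 0.025 + 0.49²/2)·0.75 = 0.0392 + 0.1298 = 0.1690
d₁ = 0.1690 / 0.4244 = 0.3983 → 0.40
d₂ = d₁ − σ√T = 0.3983 − 0.4244 = -0.0261 → -0.03
Pr(exercise) under Q = N(d₂) = 0.4880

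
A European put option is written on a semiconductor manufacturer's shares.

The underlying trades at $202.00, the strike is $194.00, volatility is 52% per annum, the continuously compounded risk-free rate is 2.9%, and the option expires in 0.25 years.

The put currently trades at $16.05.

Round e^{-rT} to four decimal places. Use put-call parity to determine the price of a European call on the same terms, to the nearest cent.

$25.45

exp(−rT) = exp(−0.029·0.25) = 0.9928
Put-call parity: C − P = S − K·e^(−rT) = 202 − 194·0.9928 = 202 − 192.6032 = 9.3968
C = P + (C − P) = 16.05 + (9.3968) = 25.4468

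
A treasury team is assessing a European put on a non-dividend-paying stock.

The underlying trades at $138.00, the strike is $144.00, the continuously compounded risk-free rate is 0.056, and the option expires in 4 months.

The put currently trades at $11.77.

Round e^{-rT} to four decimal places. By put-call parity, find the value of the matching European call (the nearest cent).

$8.43

e^(−rT) = e^(−0.056·0.3333) = 0.9815
Put-call parity: C − P = S − K·e^(−rT) = 138 − 144·0.9815 = 138 − 141.3360 = -3.3360
C = P + (C − P) = 11.77 + (-3.3360) = 8.4340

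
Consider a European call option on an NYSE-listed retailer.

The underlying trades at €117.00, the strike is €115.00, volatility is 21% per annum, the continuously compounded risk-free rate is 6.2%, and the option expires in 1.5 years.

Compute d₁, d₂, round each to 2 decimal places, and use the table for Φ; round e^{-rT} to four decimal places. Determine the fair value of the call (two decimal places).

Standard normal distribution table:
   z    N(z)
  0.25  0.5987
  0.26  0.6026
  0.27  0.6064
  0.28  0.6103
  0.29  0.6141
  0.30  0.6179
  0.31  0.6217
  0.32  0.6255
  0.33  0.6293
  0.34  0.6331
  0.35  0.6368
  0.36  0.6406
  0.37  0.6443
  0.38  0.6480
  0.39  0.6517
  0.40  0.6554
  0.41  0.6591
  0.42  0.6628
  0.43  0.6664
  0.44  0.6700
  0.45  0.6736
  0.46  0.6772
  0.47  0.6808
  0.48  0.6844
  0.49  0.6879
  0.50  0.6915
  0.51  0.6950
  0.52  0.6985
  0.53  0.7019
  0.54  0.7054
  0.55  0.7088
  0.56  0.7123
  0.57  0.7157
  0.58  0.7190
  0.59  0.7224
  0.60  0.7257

€18.59

σ√T = 0.21·√1.5 = 0.2572
d₁ = [ln(117/115) + (0.062 + ½·0.21²)·1.5] / (σ√T) = (0.0172 + 0.1261) / 0.2572 = 0.5572 ⇒ 0.56
d₂ = 0.5572 − 0.2572 = 0.3000 ⇒ 0.30
e^(−rT) = e^(−0.062·1.5) = 0.9112
N(d₁) = N(0.56) = 0.7123;  N(d₂) = N(0.30) = 0.6179
C = 117·0.7123 − 115·0.9112·0.6179 = 83.3391 − 64.7485 = 18.5906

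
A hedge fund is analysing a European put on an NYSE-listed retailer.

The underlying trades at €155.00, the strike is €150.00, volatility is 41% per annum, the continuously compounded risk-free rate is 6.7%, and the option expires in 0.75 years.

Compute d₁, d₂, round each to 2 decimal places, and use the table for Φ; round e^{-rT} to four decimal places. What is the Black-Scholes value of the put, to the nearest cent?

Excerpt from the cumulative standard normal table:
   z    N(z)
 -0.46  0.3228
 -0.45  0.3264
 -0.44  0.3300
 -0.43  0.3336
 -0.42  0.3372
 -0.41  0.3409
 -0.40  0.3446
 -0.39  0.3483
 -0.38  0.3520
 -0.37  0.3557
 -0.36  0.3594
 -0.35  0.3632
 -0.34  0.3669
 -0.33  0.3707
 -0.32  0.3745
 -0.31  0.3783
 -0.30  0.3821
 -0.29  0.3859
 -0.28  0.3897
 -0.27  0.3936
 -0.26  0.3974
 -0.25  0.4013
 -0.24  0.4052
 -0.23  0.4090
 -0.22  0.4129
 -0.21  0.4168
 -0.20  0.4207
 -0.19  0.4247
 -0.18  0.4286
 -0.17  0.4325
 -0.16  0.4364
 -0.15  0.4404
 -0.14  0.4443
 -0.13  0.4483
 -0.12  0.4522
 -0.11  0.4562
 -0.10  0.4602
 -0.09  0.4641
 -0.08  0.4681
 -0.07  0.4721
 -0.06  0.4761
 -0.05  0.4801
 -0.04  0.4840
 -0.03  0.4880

σ√T = 0.41·√0.75 = 0.3551
d₁ = [ln(155/150) + (0.067 + 0.41²/2)·0.75] / 0.3551 = [0.0328 + 0.1133] / 0.3551 = 0.4114 ⇒ 0.41
d₂ = d₁ − σ√T = 0.4114 − 0.3551 = 0.0563 ⇒ 0.06
exp(−rT) = exp(−0.067·0.75) = 0.9510
P = 150·0.9510·N(-0.06) − 155·N(-0.41) = 150·0.9510·0.4761 − 155·0.3409 = 67.9157 − 52.8395 = 15.0762

€15.08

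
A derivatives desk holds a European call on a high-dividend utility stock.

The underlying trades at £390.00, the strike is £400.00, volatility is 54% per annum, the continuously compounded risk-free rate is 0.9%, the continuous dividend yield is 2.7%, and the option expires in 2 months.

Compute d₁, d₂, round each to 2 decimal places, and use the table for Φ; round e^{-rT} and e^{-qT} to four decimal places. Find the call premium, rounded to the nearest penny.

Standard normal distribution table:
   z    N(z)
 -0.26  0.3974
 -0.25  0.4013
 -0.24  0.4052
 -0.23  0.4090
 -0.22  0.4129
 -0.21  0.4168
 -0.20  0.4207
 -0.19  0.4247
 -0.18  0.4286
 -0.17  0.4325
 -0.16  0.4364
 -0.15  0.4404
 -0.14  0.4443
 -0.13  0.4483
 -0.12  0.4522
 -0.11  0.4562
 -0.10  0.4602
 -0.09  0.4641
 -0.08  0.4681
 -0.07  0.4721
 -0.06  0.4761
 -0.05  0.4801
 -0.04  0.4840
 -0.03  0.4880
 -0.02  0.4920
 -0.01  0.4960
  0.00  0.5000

£29.18

σ√T = 0.54 × 0.4082 = 0.2205
d₁ = [ln(390/400) + (0.009 − 0.027 + ½·0.54²)·0.1667] / (σ√T) = (-0.0253 + 0.0213) / 0.2205 = -0.0182 → -0.02
d₂ = -0.0182 − 0.2205 = -0.2387 → -0.24
exp(−qT) = exp(−0.027·0.1667) = 0.9955;  exp(−rT) = exp(−0.009·0.1667) = 0.9985
C = 390·0.9955·N(-0.02) − 400·0.9985·N(-0.24) = 390·0.9955·0.4920 − 400·0.9985·0.4052 = 191.0165 − 161.8369 = 29.1797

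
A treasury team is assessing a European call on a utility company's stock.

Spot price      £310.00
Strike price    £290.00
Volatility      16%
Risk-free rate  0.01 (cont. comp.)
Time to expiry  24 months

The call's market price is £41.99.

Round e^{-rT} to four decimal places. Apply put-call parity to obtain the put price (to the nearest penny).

exp(−rT) = exp(−0.01·2) = 0.9802
Put-call parity: C − P = S − K·e^(−rT) = 310 − 290·0.9802 = 310 − 284.2580 = 25.7420
P = C − (C − P) = 41.99 − (25.7420) = 16.2480

£16.25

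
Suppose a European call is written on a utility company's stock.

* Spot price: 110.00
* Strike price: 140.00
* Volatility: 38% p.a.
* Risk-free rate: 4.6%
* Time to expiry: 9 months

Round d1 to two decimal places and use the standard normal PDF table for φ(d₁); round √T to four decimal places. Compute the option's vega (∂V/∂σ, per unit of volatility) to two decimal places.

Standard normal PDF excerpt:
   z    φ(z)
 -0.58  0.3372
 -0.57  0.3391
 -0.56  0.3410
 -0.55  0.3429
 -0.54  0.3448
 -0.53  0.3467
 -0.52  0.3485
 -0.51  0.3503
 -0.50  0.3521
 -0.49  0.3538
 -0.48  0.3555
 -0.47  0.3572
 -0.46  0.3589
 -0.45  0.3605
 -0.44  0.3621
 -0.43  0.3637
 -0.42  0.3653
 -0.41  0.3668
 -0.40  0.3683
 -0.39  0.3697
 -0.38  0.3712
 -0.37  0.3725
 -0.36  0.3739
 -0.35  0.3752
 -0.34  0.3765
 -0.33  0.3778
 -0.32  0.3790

34.19

T = 0.75;  σ√T = 0.3291
d₁ = [ln(110/140) + (0.046 + 0.38²/2)·0.75] / 0.3291 = [-0.2412 + 0.0887] / 0.3291 = -0.4634 ⇒ -0.46
√T = √0.75 = 0.8660
φ(d₁) = φ(-0.46) = 0.3589
vega = S·φ(d₁)·√T = 110·0.3589·0.8660 = 34.1888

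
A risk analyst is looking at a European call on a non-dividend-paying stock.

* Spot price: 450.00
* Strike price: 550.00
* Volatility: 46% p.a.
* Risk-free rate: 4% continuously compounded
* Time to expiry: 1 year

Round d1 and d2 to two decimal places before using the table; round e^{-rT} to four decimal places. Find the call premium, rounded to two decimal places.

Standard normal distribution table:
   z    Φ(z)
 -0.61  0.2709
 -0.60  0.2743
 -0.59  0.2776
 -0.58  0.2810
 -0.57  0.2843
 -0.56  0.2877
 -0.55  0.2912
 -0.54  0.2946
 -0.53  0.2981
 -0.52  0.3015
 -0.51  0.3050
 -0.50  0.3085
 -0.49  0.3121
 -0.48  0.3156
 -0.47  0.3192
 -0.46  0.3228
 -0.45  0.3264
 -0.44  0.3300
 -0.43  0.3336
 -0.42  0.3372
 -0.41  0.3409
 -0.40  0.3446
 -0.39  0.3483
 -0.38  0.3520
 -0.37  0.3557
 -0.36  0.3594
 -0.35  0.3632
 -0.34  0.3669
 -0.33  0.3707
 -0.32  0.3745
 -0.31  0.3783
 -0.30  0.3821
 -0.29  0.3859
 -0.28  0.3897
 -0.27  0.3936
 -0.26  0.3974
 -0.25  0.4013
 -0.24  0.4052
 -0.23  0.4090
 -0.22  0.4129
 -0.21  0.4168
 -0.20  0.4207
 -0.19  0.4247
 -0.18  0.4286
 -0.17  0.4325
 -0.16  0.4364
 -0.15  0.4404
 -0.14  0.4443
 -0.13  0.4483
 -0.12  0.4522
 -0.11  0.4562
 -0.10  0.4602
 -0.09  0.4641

σ√T = 0.46 × 1.0000 = 0.4600
d₁ = [ln(450/550) + (0.04 + ½·0.46²)·1] / (σ√T) = (-0.2007 + 0.1458) / 0.4600 = -0.1193 → -0.12
d₂ = -0.1193 − 0.4600 = -0.5793 → -0.58
e^(−rT) = e^(−0.04·1) = 0.9608
N(d₁) = N(-0.12) = 0.4522;  N(d₂) = N(-0.58) = 0.2810
C = 450·0.4522 − 550·0.9608·0.2810 = 203.4900 − 148.4916 = 54.9984

55.00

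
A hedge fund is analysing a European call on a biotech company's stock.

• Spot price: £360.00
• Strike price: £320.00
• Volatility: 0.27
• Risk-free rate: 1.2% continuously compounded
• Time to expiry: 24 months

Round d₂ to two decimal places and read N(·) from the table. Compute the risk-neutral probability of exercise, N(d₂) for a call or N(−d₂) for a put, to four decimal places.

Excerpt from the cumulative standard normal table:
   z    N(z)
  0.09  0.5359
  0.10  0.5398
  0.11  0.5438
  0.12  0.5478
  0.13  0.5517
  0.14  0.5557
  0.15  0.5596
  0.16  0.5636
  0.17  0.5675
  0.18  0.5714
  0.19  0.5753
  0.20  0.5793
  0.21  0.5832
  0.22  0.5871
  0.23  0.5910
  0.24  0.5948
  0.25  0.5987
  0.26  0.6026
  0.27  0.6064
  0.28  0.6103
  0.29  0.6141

0.5714

σ√T = 0.27 × 1.4142 = 0.3818
d₁ = [ln(360/320) + (0.012 + 0.27²/2)·2] / 0.3818 = [0.1178 + 0.0969] / 0.3818 = 0.5622 → 0.56
d₂ = d₁ − σ√T = 0.5622 − 0.3818 = 0.1804 → 0.18
Risk-neutral Pr[S_T > K] = N(d₂) = N(0.18) = 0.5714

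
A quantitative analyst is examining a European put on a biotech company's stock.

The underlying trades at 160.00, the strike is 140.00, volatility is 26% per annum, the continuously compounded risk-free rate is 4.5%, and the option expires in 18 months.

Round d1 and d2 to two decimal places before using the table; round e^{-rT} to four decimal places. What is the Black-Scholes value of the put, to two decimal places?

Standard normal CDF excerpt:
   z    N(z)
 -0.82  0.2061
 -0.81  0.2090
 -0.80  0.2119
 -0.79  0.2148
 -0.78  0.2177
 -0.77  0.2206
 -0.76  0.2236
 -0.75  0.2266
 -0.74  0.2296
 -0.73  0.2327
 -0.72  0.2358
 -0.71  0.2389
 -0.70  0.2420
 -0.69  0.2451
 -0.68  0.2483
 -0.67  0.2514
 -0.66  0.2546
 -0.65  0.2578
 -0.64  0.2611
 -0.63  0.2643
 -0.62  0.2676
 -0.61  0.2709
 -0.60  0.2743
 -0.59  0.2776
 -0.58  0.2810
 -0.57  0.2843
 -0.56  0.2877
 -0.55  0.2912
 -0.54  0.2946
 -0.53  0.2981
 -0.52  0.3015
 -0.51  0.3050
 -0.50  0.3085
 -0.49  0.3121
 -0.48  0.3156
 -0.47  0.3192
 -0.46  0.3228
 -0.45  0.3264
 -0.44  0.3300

σ√T = 0.26 × 1.2247 = 0.3184
d₁ = [ln(160/140) + (0.045 + ½·0.26²)·1.5] / (σ√T) = (0.1335 + 0.1182) / 0.3184 = 0.7905 which rounds to 0.79
d₂ = 0.7905 − 0.3184 = 0.4721 which rounds to 0.47
exp(−rT) = exp(−0.045·1.5) = 0.9347
N(−d₂) = N(-0.47) = 0.3192;  N(−d₁) = N(-0.79) = 0.2148
P = 140·0.9347·0.3192 − 160·0.2148 = 41.7699 − 34.3680 = 7.4019

7.40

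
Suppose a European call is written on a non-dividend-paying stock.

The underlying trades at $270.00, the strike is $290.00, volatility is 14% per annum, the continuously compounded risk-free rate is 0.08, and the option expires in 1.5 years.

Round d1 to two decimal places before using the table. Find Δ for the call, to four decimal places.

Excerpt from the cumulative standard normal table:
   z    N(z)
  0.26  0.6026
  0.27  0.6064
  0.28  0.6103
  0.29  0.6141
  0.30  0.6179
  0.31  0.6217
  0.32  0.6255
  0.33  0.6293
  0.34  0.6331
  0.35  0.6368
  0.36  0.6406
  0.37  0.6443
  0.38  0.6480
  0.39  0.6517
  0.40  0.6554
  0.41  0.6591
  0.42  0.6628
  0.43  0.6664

0.6443

σ√T = 0.14·√1.5 = 0.1715
d₁ = [ln(270/290) + (0.08 + 0.14²/2)·1.5] / 0.1715 = [-0.0715 + 0.1347] / 0.1715 = 0.3688 ≈ 0.37
N(d₁) = N(0.37) = 0.6443
Δ_call = N(d₁) = 0.6443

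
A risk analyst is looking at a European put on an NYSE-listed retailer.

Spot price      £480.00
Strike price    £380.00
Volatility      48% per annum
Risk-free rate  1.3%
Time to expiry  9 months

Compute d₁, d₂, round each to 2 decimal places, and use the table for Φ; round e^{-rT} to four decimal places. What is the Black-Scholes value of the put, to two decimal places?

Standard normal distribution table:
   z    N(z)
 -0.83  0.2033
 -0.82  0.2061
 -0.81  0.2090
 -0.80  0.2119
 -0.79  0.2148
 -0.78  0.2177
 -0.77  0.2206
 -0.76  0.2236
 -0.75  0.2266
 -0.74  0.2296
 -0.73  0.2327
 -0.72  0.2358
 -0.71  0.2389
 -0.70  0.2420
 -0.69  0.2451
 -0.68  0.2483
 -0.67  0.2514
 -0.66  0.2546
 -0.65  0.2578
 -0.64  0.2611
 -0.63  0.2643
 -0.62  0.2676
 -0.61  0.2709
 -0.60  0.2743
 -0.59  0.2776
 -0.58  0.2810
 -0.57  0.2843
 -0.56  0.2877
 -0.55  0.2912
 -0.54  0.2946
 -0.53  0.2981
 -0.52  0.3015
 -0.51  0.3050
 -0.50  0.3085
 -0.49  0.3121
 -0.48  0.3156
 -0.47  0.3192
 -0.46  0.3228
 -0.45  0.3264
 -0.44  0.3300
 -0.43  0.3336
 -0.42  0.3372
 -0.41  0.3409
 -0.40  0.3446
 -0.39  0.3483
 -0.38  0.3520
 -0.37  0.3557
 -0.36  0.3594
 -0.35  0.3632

σ√T = 0.48·√0.75 = 0.4157
d₁ = [ln(480/380) + (0.013 + 0.48²/2)·0.75] / 0.4157 = [0.2336 + 0.0962] / 0.4157 = 0.7933 ≈ 0.79
d₂ = d₁ − σ√T = 0.7933 − 0.4157 = 0.3776 ≈ 0.38
e^(−rT) = e^(−0.013·0.75) = 0.9903
N(−d₂) = N(-0.38) = 0.3520;  N(−d₁) = N(-0.79) = 0.2148
P = 380·0.9903·0.3520 − 480·0.2148 = 132.4625 − 103.1040 = 29.3585

£29.36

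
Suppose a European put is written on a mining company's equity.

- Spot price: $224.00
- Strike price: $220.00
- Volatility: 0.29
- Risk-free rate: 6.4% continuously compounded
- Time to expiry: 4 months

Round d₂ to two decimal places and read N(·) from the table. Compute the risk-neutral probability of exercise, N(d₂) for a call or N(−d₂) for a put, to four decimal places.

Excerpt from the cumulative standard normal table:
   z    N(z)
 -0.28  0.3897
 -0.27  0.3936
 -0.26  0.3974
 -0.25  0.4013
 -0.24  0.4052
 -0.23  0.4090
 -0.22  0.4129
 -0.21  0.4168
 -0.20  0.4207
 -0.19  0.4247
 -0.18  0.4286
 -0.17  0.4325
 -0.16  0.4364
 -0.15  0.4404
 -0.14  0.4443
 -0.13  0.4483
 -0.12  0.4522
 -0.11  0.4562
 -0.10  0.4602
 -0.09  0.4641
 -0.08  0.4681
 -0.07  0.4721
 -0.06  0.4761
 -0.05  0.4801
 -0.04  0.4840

σ√T = 0.29·√0.3333 = 0.1674
d₁ = [ln(224/220) + (0.064 + 0.29²/2)·0.3333] / 0.1674 = [0.0180 + 0.0353] / 0.1674 = 0.3187 which rounds to 0.32
d₂ = d₁ − σ√T = 0.3187 − 0.1674 = 0.1513 which rounds to 0.15
Pr(exercise) under Q = N(−d₂) = N(-0.15) = 0.4404

0.4404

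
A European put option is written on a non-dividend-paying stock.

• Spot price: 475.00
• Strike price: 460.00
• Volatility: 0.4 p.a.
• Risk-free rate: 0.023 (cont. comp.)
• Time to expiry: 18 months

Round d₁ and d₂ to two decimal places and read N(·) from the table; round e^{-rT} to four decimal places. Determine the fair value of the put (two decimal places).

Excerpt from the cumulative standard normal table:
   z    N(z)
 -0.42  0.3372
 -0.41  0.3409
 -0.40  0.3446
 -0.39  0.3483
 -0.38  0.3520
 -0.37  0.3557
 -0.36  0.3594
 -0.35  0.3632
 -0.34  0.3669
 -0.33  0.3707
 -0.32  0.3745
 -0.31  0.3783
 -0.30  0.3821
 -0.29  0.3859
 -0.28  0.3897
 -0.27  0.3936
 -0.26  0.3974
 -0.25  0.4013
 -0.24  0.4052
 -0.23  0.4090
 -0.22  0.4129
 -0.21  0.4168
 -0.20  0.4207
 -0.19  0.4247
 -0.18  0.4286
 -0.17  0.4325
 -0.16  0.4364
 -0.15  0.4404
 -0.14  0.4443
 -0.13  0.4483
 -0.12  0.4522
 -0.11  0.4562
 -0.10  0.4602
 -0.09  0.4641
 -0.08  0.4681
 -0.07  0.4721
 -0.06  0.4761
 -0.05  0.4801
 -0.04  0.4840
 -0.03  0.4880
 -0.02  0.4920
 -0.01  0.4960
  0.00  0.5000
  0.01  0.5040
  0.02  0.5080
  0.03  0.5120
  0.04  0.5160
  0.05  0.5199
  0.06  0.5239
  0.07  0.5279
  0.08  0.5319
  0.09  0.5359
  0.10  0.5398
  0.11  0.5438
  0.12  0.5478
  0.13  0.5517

σ√T = 0.4·√1.5 = 0.4899
d₁ = [ln(475/460) + (0.023 + 0.4²/2)·1.5] / 0.4899 = [0.0321 + 0.1545] / 0.4899 = 0.3809 ⇒ 0.38
d₂ = d₁ − σ√T = 0.3809 − 0.4899 = -0.1090 ⇒ -0.11
e^(−rT) = e^(−0.023·1.5) = 0.9661
N(−d₂) = N(0.11) = 0.5438;  N(−d₁) = N(-0.38) = 0.3520
P = 460·0.9661·0.5438 − 475·0.3520 = 241.6680 − 167.2000 = 74.4680

74.47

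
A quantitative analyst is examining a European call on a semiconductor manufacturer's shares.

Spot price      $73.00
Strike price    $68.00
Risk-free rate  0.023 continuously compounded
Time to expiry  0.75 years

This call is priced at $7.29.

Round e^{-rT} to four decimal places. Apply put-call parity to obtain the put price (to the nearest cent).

e^(−rT) = e^(−0.023·0.75) = 0.9829
Put-call parity: C − P = S − K·e^(−rT) = 73 − 68·0.9829 = 73 − 66.8372 = 6.1628
P = C − (C − P) = 7.29 − (6.1628) = 1.1272

$1.13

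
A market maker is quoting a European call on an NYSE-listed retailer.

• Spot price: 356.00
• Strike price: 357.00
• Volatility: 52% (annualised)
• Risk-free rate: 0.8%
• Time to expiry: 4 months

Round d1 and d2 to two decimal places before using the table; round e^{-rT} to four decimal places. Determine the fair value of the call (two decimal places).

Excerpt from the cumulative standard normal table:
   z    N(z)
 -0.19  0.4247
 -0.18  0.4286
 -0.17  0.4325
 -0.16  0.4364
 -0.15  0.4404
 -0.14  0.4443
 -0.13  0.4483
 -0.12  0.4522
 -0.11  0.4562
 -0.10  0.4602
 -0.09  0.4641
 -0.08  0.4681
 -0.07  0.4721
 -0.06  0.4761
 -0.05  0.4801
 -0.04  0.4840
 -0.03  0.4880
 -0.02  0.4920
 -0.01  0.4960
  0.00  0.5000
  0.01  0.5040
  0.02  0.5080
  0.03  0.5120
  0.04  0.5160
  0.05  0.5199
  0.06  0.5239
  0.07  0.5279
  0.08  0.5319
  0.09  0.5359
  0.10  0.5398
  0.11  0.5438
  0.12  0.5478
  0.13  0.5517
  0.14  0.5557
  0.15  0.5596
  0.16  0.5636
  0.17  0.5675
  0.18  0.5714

σ√T = 0.52 × 0.5774 = 0.3002
ln(S/K) + (r + σ²/2)T = ln(356/357) + (0.008 + 0.52²/2)·0.3333 = -0.0028 + 0.0477 = 0.0449
d₁ = 0.0449 / 0.3002 = 0.1497 ⇒ 0.15
d₂ = d₁ − σ√T = 0.1497 − 0.3002 = -0.1506 ⇒ -0.15
e^(−rT) = e^(−0.008·0.3333) = 0.9973
C = 356·N(0.15) − 357·0.9973·N(-0.15) = 356·0.5596 − 357·0.9973·0.4404 = 199.2176 − 156.7983 = 42.4193

42.42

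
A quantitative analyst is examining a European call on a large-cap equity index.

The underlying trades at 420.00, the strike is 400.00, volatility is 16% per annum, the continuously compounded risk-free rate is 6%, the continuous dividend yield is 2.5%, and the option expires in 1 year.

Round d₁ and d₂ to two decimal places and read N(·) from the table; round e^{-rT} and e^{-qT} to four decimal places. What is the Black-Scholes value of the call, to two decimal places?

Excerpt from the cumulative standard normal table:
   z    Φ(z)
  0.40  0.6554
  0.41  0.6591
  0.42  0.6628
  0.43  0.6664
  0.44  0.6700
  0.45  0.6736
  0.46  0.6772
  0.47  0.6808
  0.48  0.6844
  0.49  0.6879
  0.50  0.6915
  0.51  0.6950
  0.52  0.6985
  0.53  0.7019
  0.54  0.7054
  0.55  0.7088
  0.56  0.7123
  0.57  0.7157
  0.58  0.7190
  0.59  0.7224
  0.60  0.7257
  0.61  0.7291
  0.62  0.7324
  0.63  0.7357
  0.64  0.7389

σ√T = 0.16 × 1.0000 = 0.1600
d₁ = [ln(420/400) + (0.06 − 0.025 + ½·0.16²)·1] / (σ√T) = (0.0488 + 0.0478) / 0.1600 = 0.6037 ⇒ 0.60
d₂ = 0.6037 − 0.1600 = 0.4437 ⇒ 0.44
exp(−qT) = exp(−0.025·1) = 0.9753;  exp(−rT) = exp(−0.06·1) = 0.9418
C = 420·0.9753·N(0.60) − 400·0.9418·N(0.44) = 420·0.9753·0.7257 − 400·0.9418·0.6700 = 297.2656 − 252.4024 = 44.8632

44.86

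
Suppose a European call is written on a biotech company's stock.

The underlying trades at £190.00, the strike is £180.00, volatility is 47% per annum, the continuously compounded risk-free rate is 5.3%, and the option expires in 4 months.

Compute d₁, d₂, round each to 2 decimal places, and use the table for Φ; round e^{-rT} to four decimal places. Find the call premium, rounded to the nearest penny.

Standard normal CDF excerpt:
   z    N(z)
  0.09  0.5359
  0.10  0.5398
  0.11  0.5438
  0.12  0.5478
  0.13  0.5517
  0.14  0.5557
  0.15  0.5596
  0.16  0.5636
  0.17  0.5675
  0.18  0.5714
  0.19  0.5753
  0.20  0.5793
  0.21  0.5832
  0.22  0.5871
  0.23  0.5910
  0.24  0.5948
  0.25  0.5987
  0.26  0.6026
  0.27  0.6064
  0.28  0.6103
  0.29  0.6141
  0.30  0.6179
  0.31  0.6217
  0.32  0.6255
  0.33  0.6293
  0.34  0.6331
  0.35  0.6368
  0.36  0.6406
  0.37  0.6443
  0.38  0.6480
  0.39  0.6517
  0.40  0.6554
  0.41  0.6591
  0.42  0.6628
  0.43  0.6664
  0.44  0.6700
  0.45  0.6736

£26.96

σ√T = 0.47·√0.3333 = 0.2714
d₁ = [ln(190/180) + (0.053 + ½·0.47²)·0.3333] / (σ√T) = (0.0541 + 0.0545) / 0.2714 = 0.4000 → 0.40
d₂ = 0.4000 − 0.2714 = 0.1287 → 0.13
e^(−rT) = e^(−0.053·0.3333) = 0.9825
N(d₁) = N(0.40) = 0.6554;  N(d₂) = N(0.13) = 0.5517
C = 190·0.6554 − 180·0.9825·0.5517 = 124.5260 − 97.5681 = 26.9579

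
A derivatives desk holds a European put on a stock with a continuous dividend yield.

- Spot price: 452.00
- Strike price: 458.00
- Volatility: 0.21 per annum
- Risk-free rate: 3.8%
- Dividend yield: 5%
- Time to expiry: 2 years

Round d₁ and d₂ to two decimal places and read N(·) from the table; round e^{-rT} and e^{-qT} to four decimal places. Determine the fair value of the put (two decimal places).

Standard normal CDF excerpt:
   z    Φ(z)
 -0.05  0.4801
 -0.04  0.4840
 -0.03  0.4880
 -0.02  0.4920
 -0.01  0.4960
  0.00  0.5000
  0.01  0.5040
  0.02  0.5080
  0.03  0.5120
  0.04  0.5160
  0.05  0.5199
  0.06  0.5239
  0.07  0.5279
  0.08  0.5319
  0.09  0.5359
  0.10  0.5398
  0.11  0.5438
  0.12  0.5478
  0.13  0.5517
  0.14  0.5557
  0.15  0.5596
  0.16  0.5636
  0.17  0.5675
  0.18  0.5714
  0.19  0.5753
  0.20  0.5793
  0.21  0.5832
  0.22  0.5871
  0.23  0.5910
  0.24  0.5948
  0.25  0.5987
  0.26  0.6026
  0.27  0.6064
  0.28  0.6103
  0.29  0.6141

56.19

σ√T = 0.21 × 1.4142 = 0.2970
d₁ = [ln(452/458) + (0.038 − 0.05 + 0.21²/2)·2] / 0.2970 = [-0.0132 + 0.0201] / 0.2970 = 0.0233 ≈ 0.02
d₂ = d₁ − σ√T = 0.0233 − 0.2970 = -0.2737 ≈ -0.27
exp(−qT) = exp(−0.05·2) = 0.9048;  exp(−rT) = exp(−0.038·2) = 0.9268
P = 458·0.9268·N(0.27) − 452·0.9048·N(-0.02) = 458·0.9268·0.6064 − 452·0.9048·0.4920 = 257.4013 − 201.2130 = 56.1882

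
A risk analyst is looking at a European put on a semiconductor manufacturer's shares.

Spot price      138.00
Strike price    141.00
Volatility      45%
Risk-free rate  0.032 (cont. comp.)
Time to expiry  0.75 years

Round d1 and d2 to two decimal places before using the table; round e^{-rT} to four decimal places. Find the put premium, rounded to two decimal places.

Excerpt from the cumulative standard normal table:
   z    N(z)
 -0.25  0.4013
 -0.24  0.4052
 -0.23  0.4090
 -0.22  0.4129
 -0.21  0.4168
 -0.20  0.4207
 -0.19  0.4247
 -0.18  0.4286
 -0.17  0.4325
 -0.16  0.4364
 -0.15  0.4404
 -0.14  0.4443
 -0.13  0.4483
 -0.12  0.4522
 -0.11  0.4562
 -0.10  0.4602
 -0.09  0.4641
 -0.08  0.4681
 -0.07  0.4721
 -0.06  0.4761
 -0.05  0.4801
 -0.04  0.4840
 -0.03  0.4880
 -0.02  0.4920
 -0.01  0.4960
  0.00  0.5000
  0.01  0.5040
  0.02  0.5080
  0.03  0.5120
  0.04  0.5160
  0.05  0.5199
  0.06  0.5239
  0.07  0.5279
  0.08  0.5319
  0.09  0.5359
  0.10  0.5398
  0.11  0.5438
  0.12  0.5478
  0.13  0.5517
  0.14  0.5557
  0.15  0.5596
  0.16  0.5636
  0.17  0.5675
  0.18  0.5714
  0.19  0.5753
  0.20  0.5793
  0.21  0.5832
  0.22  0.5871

σ√T = 0.45·√0.75 = 0.3897
d₁ = [ln(138/141) + (0.032 + 0.45²/2)·0.75] / 0.3897 = [-0.0215 + 0.0999] / 0.3897 = 0.2013 ⇒ 0.20
d₂ = d₁ − σ√T = 0.2013 − 0.3897 = -0.1885 ⇒ -0.19
e^(−rT) = e^(−0.032·0.75) = 0.9763
N(−d₂) = N(0.19) = 0.5753;  N(−d₁) = N(-0.20) = 0.4207
P = 141·0.9763·0.5753 − 138·0.4207 = 79.1948 − 58.0566 = 21.1382

21.14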